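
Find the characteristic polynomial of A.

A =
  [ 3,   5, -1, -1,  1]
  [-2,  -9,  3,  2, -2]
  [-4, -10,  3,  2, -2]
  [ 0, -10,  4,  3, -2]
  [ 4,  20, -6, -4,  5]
x^5 - 5*x^4 + 10*x^3 - 10*x^2 + 5*x - 1

Expanding det(x·I − A) (e.g. by cofactor expansion or by noting that A is similar to its Jordan form J, which has the same characteristic polynomial as A) gives
  χ_A(x) = x^5 - 5*x^4 + 10*x^3 - 10*x^2 + 5*x - 1
which factors as (x - 1)^5. The eigenvalues (with algebraic multiplicities) are λ = 1 with multiplicity 5.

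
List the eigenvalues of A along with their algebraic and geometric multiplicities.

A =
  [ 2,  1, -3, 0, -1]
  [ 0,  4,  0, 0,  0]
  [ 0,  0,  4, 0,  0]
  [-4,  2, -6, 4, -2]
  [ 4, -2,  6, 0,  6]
λ = 4: alg = 5, geom = 4

Step 1 — factor the characteristic polynomial to read off the algebraic multiplicities:
  χ_A(x) = (x - 4)^5

Step 2 — compute geometric multiplicities via the rank-nullity identity g(λ) = n − rank(A − λI):
  rank(A − (4)·I) = 1, so dim ker(A − (4)·I) = n − 1 = 4

Summary:
  λ = 4: algebraic multiplicity = 5, geometric multiplicity = 4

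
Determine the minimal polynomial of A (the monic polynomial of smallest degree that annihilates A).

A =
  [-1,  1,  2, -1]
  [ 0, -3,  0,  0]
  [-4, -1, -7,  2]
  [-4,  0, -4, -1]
x^2 + 6*x + 9

The characteristic polynomial is χ_A(x) = (x + 3)^4, so the eigenvalues are known. The minimal polynomial is
  m_A(x) = Π_λ (x − λ)^{k_λ}
where k_λ is the size of the *largest* Jordan block for λ (equivalently, the smallest k with (A − λI)^k v = 0 for every generalised eigenvector v of λ).

  λ = -3: largest Jordan block has size 2, contributing (x + 3)^2

So m_A(x) = (x + 3)^2 = x^2 + 6*x + 9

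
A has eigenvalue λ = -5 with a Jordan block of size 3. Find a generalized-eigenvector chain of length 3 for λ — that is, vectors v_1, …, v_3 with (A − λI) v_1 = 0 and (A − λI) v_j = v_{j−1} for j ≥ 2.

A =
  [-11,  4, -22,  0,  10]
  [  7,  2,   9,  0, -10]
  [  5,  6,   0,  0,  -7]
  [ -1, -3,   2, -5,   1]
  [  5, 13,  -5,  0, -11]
A Jordan chain for λ = -5 of length 3:
v_1 = (4, 2, 2, 0, 6)ᵀ
v_2 = (-6, 7, 5, -1, 5)ᵀ
v_3 = (1, 0, 0, 0, 0)ᵀ

Let N = A − (-5)·I. We want v_3 with N^3 v_3 = 0 but N^2 v_3 ≠ 0; then v_{j-1} := N · v_j for j = 3, …, 2.

Pick v_3 = (1, 0, 0, 0, 0)ᵀ.
Then v_2 = N · v_3 = (-6, 7, 5, -1, 5)ᵀ.
Then v_1 = N · v_2 = (4, 2, 2, 0, 6)ᵀ.

Sanity check: (A − (-5)·I) v_1 = (0, 0, 0, 0, 0)ᵀ = 0. ✓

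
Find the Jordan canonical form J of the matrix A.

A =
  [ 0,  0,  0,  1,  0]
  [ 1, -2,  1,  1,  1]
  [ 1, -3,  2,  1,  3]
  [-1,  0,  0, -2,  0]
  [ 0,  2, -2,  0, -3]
J_2(-1) ⊕ J_2(-1) ⊕ J_1(-1)

The characteristic polynomial is
  det(x·I − A) = x^5 + 5*x^4 + 10*x^3 + 10*x^2 + 5*x + 1 = (x + 1)^5

Eigenvalues and multiplicities (the geometric multiplicity of λ is n − rank(A − λI), which equals the number of Jordan blocks for λ):
  λ = -1: algebraic multiplicity = 5, geometric multiplicity = 3

Determining the block sizes for each eigenvalue:
  λ = -1: with am = 5 and gm = 3, the partition is not yet determined (e.g. several partitions of 5 into 3 parts exist). Let N = A − (-1)·I. Computing rank(N^1) = 2, rank(N^2) = 0; the number of blocks of size ≥ j is rank(N^{j−1}) − rank(N^j), giving [3, 2]. So we have 2 block(s) of size 2, 1 block(s) of size 1 → block sizes [2, 2, 1]

Assembling the blocks gives a Jordan form
J =
  [-1,  1,  0,  0,  0]
  [ 0, -1,  0,  0,  0]
  [ 0,  0, -1,  1,  0]
  [ 0,  0,  0, -1,  0]
  [ 0,  0,  0,  0, -1]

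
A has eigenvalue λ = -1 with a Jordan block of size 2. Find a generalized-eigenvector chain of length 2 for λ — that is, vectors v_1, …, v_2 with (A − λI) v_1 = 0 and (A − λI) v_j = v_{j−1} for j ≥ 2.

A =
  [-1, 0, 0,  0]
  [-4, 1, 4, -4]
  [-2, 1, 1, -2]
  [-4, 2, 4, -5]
A Jordan chain for λ = -1 of length 2:
v_1 = (0, -4, -2, -4)ᵀ
v_2 = (1, 0, 0, 0)ᵀ

Let N = A − (-1)·I. We want v_2 with N^2 v_2 = 0 but N^1 v_2 ≠ 0; then v_{j-1} := N · v_j for j = 2, …, 2.

Pick v_2 = (1, 0, 0, 0)ᵀ.
Then v_1 = N · v_2 = (0, -4, -2, -4)ᵀ.

Sanity check: (A − (-1)·I) v_1 = (0, 0, 0, 0)ᵀ = 0. ✓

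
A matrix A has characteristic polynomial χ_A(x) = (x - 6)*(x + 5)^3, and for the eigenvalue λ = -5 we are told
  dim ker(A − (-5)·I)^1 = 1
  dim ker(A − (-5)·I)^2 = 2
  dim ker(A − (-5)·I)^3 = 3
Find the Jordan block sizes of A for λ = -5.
Block sizes for λ = -5: [3]

From the dimensions of kernels of powers, the number of Jordan blocks of size at least j is d_j − d_{j−1} where d_j = dim ker(N^j) (with d_0 = 0). Computing the differences gives [1, 1, 1].
The number of blocks of size exactly k is (#blocks of size ≥ k) − (#blocks of size ≥ k + 1), so the partition is: 1 block(s) of size 3.
In nonincreasing order the block sizes are [3].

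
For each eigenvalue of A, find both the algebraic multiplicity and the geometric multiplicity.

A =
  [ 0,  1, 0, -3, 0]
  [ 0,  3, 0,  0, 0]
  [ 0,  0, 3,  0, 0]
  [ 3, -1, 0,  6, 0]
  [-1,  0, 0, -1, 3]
λ = 3: alg = 5, geom = 3

Step 1 — factor the characteristic polynomial to read off the algebraic multiplicities:
  χ_A(x) = (x - 3)^5

Step 2 — compute geometric multiplicities via the rank-nullity identity g(λ) = n − rank(A − λI):
  rank(A − (3)·I) = 2, so dim ker(A − (3)·I) = n − 2 = 3

Summary:
  λ = 3: algebraic multiplicity = 5, geometric multiplicity = 3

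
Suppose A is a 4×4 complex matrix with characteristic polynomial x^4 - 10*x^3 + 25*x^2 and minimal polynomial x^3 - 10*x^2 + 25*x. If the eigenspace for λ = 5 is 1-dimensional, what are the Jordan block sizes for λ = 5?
Block sizes for λ = 5: [2]

Step 1 — from the characteristic polynomial, algebraic multiplicity of λ = 5 is 2. From dim ker(A − (5)·I) = 1, there are exactly 1 Jordan blocks for λ = 5.
Step 2 — from the minimal polynomial, the factor (x − 5)^2 tells us the largest block for λ = 5 has size 2.
Step 3 — with total size 2, 1 blocks, and largest block 2, the block sizes (in nonincreasing order) are [2].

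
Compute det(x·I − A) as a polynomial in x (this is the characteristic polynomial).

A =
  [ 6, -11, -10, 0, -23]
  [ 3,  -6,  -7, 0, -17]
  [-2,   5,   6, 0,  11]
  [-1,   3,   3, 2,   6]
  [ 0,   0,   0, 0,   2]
x^5 - 10*x^4 + 40*x^3 - 80*x^2 + 80*x - 32

Expanding det(x·I − A) (e.g. by cofactor expansion or by noting that A is similar to its Jordan form J, which has the same characteristic polynomial as A) gives
  χ_A(x) = x^5 - 10*x^4 + 40*x^3 - 80*x^2 + 80*x - 32
which factors as (x - 2)^5. The eigenvalues (with algebraic multiplicities) are λ = 2 with multiplicity 5.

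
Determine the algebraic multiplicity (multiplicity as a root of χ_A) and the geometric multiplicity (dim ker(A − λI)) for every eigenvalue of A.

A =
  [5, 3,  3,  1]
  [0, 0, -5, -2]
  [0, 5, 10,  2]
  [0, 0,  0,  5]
λ = 5: alg = 4, geom = 2

Step 1 — factor the characteristic polynomial to read off the algebraic multiplicities:
  χ_A(x) = (x - 5)^4

Step 2 — compute geometric multiplicities via the rank-nullity identity g(λ) = n − rank(A − λI):
  rank(A − (5)·I) = 2, so dim ker(A − (5)·I) = n − 2 = 2

Summary:
  λ = 5: algebraic multiplicity = 4, geometric multiplicity = 2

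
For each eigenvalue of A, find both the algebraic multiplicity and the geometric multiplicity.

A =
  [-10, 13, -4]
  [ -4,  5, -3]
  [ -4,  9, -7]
λ = -4: alg = 3, geom = 1

Step 1 — factor the characteristic polynomial to read off the algebraic multiplicities:
  χ_A(x) = (x + 4)^3

Step 2 — compute geometric multiplicities via the rank-nullity identity g(λ) = n − rank(A − λI):
  rank(A − (-4)·I) = 2, so dim ker(A − (-4)·I) = n − 2 = 1

Summary:
  λ = -4: algebraic multiplicity = 3, geometric multiplicity = 1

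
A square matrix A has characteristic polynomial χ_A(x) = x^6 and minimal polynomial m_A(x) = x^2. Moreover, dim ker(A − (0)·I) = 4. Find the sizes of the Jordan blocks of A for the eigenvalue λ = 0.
Block sizes for λ = 0: [2, 2, 1, 1]

Step 1 — from the characteristic polynomial, algebraic multiplicity of λ = 0 is 6. From dim ker(A − (0)·I) = 4, there are exactly 4 Jordan blocks for λ = 0.
Step 2 — from the minimal polynomial, the factor (x − 0)^2 tells us the largest block for λ = 0 has size 2.
Step 3 — with total size 6, 4 blocks, and largest block 2, the block sizes (in nonincreasing order) are [2, 2, 1, 1].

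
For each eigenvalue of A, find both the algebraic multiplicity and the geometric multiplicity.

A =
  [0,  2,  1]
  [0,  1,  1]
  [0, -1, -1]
λ = 0: alg = 3, geom = 1

Step 1 — factor the characteristic polynomial to read off the algebraic multiplicities:
  χ_A(x) = x^3

Step 2 — compute geometric multiplicities via the rank-nullity identity g(λ) = n − rank(A − λI):
  rank(A − (0)·I) = 2, so dim ker(A − (0)·I) = n − 2 = 1

Summary:
  λ = 0: algebraic multiplicity = 3, geometric multiplicity = 1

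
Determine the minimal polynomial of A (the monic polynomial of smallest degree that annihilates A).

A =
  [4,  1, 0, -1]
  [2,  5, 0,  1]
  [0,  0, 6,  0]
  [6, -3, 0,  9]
x^2 - 12*x + 36

The characteristic polynomial is χ_A(x) = (x - 6)^4, so the eigenvalues are known. The minimal polynomial is
  m_A(x) = Π_λ (x − λ)^{k_λ}
where k_λ is the size of the *largest* Jordan block for λ (equivalently, the smallest k with (A − λI)^k v = 0 for every generalised eigenvector v of λ).

  λ = 6: largest Jordan block has size 2, contributing (x − 6)^2

So m_A(x) = (x - 6)^2 = x^2 - 12*x + 36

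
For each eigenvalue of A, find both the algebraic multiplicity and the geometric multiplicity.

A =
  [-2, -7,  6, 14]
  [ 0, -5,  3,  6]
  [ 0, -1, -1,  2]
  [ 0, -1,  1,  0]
λ = -2: alg = 4, geom = 2

Step 1 — factor the characteristic polynomial to read off the algebraic multiplicities:
  χ_A(x) = (x + 2)^4

Step 2 — compute geometric multiplicities via the rank-nullity identity g(λ) = n − rank(A − λI):
  rank(A − (-2)·I) = 2, so dim ker(A − (-2)·I) = n − 2 = 2

Summary:
  λ = -2: algebraic multiplicity = 4, geometric multiplicity = 2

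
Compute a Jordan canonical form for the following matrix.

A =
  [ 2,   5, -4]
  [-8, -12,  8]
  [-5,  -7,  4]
J_3(-2)

The characteristic polynomial is
  det(x·I − A) = x^3 + 6*x^2 + 12*x + 8 = (x + 2)^3

Eigenvalues and multiplicities (the geometric multiplicity of λ is n − rank(A − λI), which equals the number of Jordan blocks for λ):
  λ = -2: algebraic multiplicity = 3, geometric multiplicity = 1

Determining the block sizes for each eigenvalue:
  λ = -2: one block (gm = 1), so the single block has size am = 3 → block sizes [3]

Assembling the blocks gives a Jordan form
J =
  [-2,  1,  0]
  [ 0, -2,  1]
  [ 0,  0, -2]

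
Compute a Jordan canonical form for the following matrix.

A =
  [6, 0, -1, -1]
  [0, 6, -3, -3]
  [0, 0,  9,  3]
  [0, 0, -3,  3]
J_2(6) ⊕ J_1(6) ⊕ J_1(6)

The characteristic polynomial is
  det(x·I − A) = x^4 - 24*x^3 + 216*x^2 - 864*x + 1296 = (x - 6)^4

Eigenvalues and multiplicities (the geometric multiplicity of λ is n − rank(A − λI), which equals the number of Jordan blocks for λ):
  λ = 6: algebraic multiplicity = 4, geometric multiplicity = 3

Determining the block sizes for each eigenvalue:
  λ = 6: 3 blocks summing to 4 forces exactly one block of size 2 and the rest size 1 → block sizes [2, 1, 1]

Assembling the blocks gives a Jordan form
J =
  [6, 1, 0, 0]
  [0, 6, 0, 0]
  [0, 0, 6, 0]
  [0, 0, 0, 6]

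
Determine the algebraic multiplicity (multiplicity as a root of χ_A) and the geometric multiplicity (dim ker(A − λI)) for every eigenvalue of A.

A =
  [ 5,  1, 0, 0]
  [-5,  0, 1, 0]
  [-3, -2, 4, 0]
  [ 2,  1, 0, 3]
λ = 3: alg = 4, geom = 2

Step 1 — factor the characteristic polynomial to read off the algebraic multiplicities:
  χ_A(x) = (x - 3)^4

Step 2 — compute geometric multiplicities via the rank-nullity identity g(λ) = n − rank(A − λI):
  rank(A − (3)·I) = 2, so dim ker(A − (3)·I) = n − 2 = 2

Summary:
  λ = 3: algebraic multiplicity = 4, geometric multiplicity = 2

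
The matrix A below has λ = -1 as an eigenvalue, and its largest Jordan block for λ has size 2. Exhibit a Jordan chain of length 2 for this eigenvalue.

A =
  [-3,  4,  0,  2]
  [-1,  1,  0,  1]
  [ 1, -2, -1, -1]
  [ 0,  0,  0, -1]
A Jordan chain for λ = -1 of length 2:
v_1 = (-2, -1, 1, 0)ᵀ
v_2 = (1, 0, 0, 0)ᵀ

Let N = A − (-1)·I. We want v_2 with N^2 v_2 = 0 but N^1 v_2 ≠ 0; then v_{j-1} := N · v_j for j = 2, …, 2.

Pick v_2 = (1, 0, 0, 0)ᵀ.
Then v_1 = N · v_2 = (-2, -1, 1, 0)ᵀ.

Sanity check: (A − (-1)·I) v_1 = (0, 0, 0, 0)ᵀ = 0. ✓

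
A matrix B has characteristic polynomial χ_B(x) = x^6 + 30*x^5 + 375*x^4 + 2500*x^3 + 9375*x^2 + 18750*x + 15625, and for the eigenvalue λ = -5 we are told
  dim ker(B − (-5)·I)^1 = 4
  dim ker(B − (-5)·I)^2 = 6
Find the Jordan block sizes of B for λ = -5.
Block sizes for λ = -5: [2, 2, 1, 1]

From the dimensions of kernels of powers, the number of Jordan blocks of size at least j is d_j − d_{j−1} where d_j = dim ker(N^j) (with d_0 = 0). Computing the differences gives [4, 2].
The number of blocks of size exactly k is (#blocks of size ≥ k) − (#blocks of size ≥ k + 1), so the partition is: 2 block(s) of size 1, 2 block(s) of size 2.
In nonincreasing order the block sizes are [2, 2, 1, 1].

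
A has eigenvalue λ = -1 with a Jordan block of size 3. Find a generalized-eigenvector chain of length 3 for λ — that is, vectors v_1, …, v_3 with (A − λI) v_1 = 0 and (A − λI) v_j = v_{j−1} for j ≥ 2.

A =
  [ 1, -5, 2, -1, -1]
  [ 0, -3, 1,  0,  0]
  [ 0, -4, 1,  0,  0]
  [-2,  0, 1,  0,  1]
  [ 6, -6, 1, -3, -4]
A Jordan chain for λ = -1 of length 3:
v_1 = (-2, 0, 0, 0, -4)ᵀ
v_2 = (-5, -2, -4, 0, -6)ᵀ
v_3 = (0, 1, 0, 0, 0)ᵀ

Let N = A − (-1)·I. We want v_3 with N^3 v_3 = 0 but N^2 v_3 ≠ 0; then v_{j-1} := N · v_j for j = 3, …, 2.

Pick v_3 = (0, 1, 0, 0, 0)ᵀ.
Then v_2 = N · v_3 = (-5, -2, -4, 0, -6)ᵀ.
Then v_1 = N · v_2 = (-2, 0, 0, 0, -4)ᵀ.

Sanity check: (A − (-1)·I) v_1 = (0, 0, 0, 0, 0)ᵀ = 0. ✓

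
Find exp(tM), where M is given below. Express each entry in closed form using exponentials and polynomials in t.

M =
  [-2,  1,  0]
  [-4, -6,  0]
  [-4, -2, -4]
e^{tM} =
  [2*t*exp(-4*t) + exp(-4*t), t*exp(-4*t), 0]
  [-4*t*exp(-4*t), -2*t*exp(-4*t) + exp(-4*t), 0]
  [-4*t*exp(-4*t), -2*t*exp(-4*t), exp(-4*t)]

Strategy: write M = P · J · P⁻¹ where J is a Jordan canonical form, so e^{tM} = P · e^{tJ} · P⁻¹, and e^{tJ} can be computed block-by-block.

M has Jordan form
J =
  [-4,  1,  0]
  [ 0, -4,  0]
  [ 0,  0, -4]
(up to reordering of blocks).

Per-block formulas:
  For a 1×1 block at λ = -4: exp(t · [-4]) = [e^(-4t)].
  For a 2×2 Jordan block J_2(-4): exp(t · J_2(-4)) = e^(-4t)·(I + t·N), where N is the 2×2 nilpotent shift.

After assembling e^{tJ} and conjugating by P, we get:

e^{tM} =
  [2*t*exp(-4*t) + exp(-4*t), t*exp(-4*t), 0]
  [-4*t*exp(-4*t), -2*t*exp(-4*t) + exp(-4*t), 0]
  [-4*t*exp(-4*t), -2*t*exp(-4*t), exp(-4*t)]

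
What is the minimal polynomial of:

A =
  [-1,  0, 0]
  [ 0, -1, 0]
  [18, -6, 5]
x^2 - 4*x - 5

The characteristic polynomial is χ_A(x) = (x - 5)*(x + 1)^2, so the eigenvalues are known. The minimal polynomial is
  m_A(x) = Π_λ (x − λ)^{k_λ}
where k_λ is the size of the *largest* Jordan block for λ (equivalently, the smallest k with (A − λI)^k v = 0 for every generalised eigenvector v of λ).

  λ = -1: largest Jordan block has size 1, contributing (x + 1)
  λ = 5: largest Jordan block has size 1, contributing (x − 5)

So m_A(x) = (x - 5)*(x + 1) = x^2 - 4*x - 5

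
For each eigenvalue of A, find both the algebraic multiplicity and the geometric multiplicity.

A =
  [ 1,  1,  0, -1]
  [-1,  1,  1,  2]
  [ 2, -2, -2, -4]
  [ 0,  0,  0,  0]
λ = 0: alg = 4, geom = 2

Step 1 — factor the characteristic polynomial to read off the algebraic multiplicities:
  χ_A(x) = x^4

Step 2 — compute geometric multiplicities via the rank-nullity identity g(λ) = n − rank(A − λI):
  rank(A − (0)·I) = 2, so dim ker(A − (0)·I) = n − 2 = 2

Summary:
  λ = 0: algebraic multiplicity = 4, geometric multiplicity = 2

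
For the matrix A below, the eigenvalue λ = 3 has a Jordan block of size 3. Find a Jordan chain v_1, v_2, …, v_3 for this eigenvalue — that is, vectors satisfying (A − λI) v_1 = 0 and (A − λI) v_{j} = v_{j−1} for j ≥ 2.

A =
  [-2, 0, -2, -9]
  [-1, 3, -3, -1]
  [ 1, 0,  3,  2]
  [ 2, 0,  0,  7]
A Jordan chain for λ = 3 of length 3:
v_1 = (0, -2, 0, 0)ᵀ
v_2 = (-8, 1, 2, 4)ᵀ
v_3 = (2, 0, -1, 0)ᵀ

Let N = A − (3)·I. We want v_3 with N^3 v_3 = 0 but N^2 v_3 ≠ 0; then v_{j-1} := N · v_j for j = 3, …, 2.

Pick v_3 = (2, 0, -1, 0)ᵀ.
Then v_2 = N · v_3 = (-8, 1, 2, 4)ᵀ.
Then v_1 = N · v_2 = (0, -2, 0, 0)ᵀ.

Sanity check: (A − (3)·I) v_1 = (0, 0, 0, 0)ᵀ = 0. ✓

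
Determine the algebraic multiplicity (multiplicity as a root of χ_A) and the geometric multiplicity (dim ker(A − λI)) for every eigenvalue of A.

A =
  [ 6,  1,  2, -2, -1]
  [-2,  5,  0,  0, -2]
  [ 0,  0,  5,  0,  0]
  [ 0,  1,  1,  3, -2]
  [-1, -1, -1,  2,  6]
λ = 5: alg = 5, geom = 2

Step 1 — factor the characteristic polynomial to read off the algebraic multiplicities:
  χ_A(x) = (x - 5)^5

Step 2 — compute geometric multiplicities via the rank-nullity identity g(λ) = n − rank(A − λI):
  rank(A − (5)·I) = 3, so dim ker(A − (5)·I) = n − 3 = 2

Summary:
  λ = 5: algebraic multiplicity = 5, geometric multiplicity = 2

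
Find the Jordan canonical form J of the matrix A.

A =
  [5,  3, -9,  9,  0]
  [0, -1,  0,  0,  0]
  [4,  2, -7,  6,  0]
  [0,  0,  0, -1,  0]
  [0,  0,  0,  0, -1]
J_2(-1) ⊕ J_1(-1) ⊕ J_1(-1) ⊕ J_1(-1)

The characteristic polynomial is
  det(x·I − A) = x^5 + 5*x^4 + 10*x^3 + 10*x^2 + 5*x + 1 = (x + 1)^5

Eigenvalues and multiplicities (the geometric multiplicity of λ is n − rank(A − λI), which equals the number of Jordan blocks for λ):
  λ = -1: algebraic multiplicity = 5, geometric multiplicity = 4

Determining the block sizes for each eigenvalue:
  λ = -1: 4 blocks summing to 5 forces exactly one block of size 2 and the rest size 1 → block sizes [2, 1, 1, 1]

Assembling the blocks gives a Jordan form
J =
  [-1,  1,  0,  0,  0]
  [ 0, -1,  0,  0,  0]
  [ 0,  0, -1,  0,  0]
  [ 0,  0,  0, -1,  0]
  [ 0,  0,  0,  0, -1]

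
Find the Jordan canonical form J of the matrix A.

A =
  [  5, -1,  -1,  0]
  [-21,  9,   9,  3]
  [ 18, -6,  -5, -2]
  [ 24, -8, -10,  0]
J_3(2) ⊕ J_1(3)

The characteristic polynomial is
  det(x·I − A) = x^4 - 9*x^3 + 30*x^2 - 44*x + 24 = (x - 3)*(x - 2)^3

Eigenvalues and multiplicities (the geometric multiplicity of λ is n − rank(A − λI), which equals the number of Jordan blocks for λ):
  λ = 2: algebraic multiplicity = 3, geometric multiplicity = 1
  λ = 3: algebraic multiplicity = 1, geometric multiplicity = 1

Determining the block sizes for each eigenvalue:
  λ = 2: one block (gm = 1), so the single block has size am = 3 → block sizes [3]
  λ = 3: one block (gm = 1), so the single block has size am = 1 → block sizes [1]

Assembling the blocks gives a Jordan form
J =
  [2, 1, 0, 0]
  [0, 2, 1, 0]
  [0, 0, 2, 0]
  [0, 0, 0, 3]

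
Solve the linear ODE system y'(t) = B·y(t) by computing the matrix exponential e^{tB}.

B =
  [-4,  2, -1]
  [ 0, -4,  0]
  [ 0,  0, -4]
e^{tB} =
  [exp(-4*t), 2*t*exp(-4*t), -t*exp(-4*t)]
  [0, exp(-4*t), 0]
  [0, 0, exp(-4*t)]

Strategy: write B = P · J · P⁻¹ where J is a Jordan canonical form, so e^{tB} = P · e^{tJ} · P⁻¹, and e^{tJ} can be computed block-by-block.

B has Jordan form
J =
  [-4,  1,  0]
  [ 0, -4,  0]
  [ 0,  0, -4]
(up to reordering of blocks).

Per-block formulas:
  For a 1×1 block at λ = -4: exp(t · [-4]) = [e^(-4t)].
  For a 2×2 Jordan block J_2(-4): exp(t · J_2(-4)) = e^(-4t)·(I + t·N), where N is the 2×2 nilpotent shift.

After assembling e^{tJ} and conjugating by P, we get:

e^{tB} =
  [exp(-4*t), 2*t*exp(-4*t), -t*exp(-4*t)]
  [0, exp(-4*t), 0]
  [0, 0, exp(-4*t)]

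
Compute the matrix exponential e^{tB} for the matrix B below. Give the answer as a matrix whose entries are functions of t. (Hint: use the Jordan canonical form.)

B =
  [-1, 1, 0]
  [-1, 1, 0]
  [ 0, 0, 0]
e^{tB} =
  [1 - t, t, 0]
  [-t, t + 1, 0]
  [0, 0, 1]

Strategy: write B = P · J · P⁻¹ where J is a Jordan canonical form, so e^{tB} = P · e^{tJ} · P⁻¹, and e^{tJ} can be computed block-by-block.

B has Jordan form
J =
  [0, 1, 0]
  [0, 0, 0]
  [0, 0, 0]
(up to reordering of blocks).

Per-block formulas:
  For a 2×2 Jordan block J_2(0): exp(t · J_2(0)) = e^(0t)·(I + t·N), where N is the 2×2 nilpotent shift.
  For a 1×1 block at λ = 0: exp(t · [0]) = [e^(0t)].

After assembling e^{tJ} and conjugating by P, we get:

e^{tB} =
  [1 - t, t, 0]
  [-t, t + 1, 0]
  [0, 0, 1]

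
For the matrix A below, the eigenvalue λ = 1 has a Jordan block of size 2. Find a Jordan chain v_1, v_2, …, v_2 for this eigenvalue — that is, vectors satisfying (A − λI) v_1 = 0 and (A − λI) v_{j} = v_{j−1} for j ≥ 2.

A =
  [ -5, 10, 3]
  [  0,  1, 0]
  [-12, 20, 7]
A Jordan chain for λ = 1 of length 2:
v_1 = (-6, 0, -12)ᵀ
v_2 = (1, 0, 0)ᵀ

Let N = A − (1)·I. We want v_2 with N^2 v_2 = 0 but N^1 v_2 ≠ 0; then v_{j-1} := N · v_j for j = 2, …, 2.

Pick v_2 = (1, 0, 0)ᵀ.
Then v_1 = N · v_2 = (-6, 0, -12)ᵀ.

Sanity check: (A − (1)·I) v_1 = (0, 0, 0)ᵀ = 0. ✓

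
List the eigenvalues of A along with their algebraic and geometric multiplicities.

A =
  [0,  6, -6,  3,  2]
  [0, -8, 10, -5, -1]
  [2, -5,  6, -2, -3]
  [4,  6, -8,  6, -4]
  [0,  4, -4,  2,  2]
λ = 0: alg = 2, geom = 1; λ = 2: alg = 3, geom = 1

Step 1 — factor the characteristic polynomial to read off the algebraic multiplicities:
  χ_A(x) = x^2*(x - 2)^3

Step 2 — compute geometric multiplicities via the rank-nullity identity g(λ) = n − rank(A − λI):
  rank(A − (0)·I) = 4, so dim ker(A − (0)·I) = n − 4 = 1
  rank(A − (2)·I) = 4, so dim ker(A − (2)·I) = n − 4 = 1

Summary:
  λ = 0: algebraic multiplicity = 2, geometric multiplicity = 1
  λ = 2: algebraic multiplicity = 3, geometric multiplicity = 1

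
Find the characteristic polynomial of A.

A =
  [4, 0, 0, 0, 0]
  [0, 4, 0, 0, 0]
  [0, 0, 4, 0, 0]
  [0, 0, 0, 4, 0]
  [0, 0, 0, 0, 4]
x^5 - 20*x^4 + 160*x^3 - 640*x^2 + 1280*x - 1024

Expanding det(x·I − A) (e.g. by cofactor expansion or by noting that A is similar to its Jordan form J, which has the same characteristic polynomial as A) gives
  χ_A(x) = x^5 - 20*x^4 + 160*x^3 - 640*x^2 + 1280*x - 1024
which factors as (x - 4)^5. The eigenvalues (with algebraic multiplicities) are λ = 4 with multiplicity 5.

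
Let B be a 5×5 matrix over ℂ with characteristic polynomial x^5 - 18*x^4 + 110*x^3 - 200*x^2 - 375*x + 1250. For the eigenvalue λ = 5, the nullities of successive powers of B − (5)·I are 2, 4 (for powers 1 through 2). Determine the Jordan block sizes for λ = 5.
Block sizes for λ = 5: [2, 2]

From the dimensions of kernels of powers, the number of Jordan blocks of size at least j is d_j − d_{j−1} where d_j = dim ker(N^j) (with d_0 = 0). Computing the differences gives [2, 2].
The number of blocks of size exactly k is (#blocks of size ≥ k) − (#blocks of size ≥ k + 1), so the partition is: 2 block(s) of size 2.
In nonincreasing order the block sizes are [2, 2].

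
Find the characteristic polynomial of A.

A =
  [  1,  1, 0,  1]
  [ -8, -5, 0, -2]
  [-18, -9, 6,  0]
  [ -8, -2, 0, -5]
x^4 + 3*x^3 - 27*x^2 - 135*x - 162

Expanding det(x·I − A) (e.g. by cofactor expansion or by noting that A is similar to its Jordan form J, which has the same characteristic polynomial as A) gives
  χ_A(x) = x^4 + 3*x^3 - 27*x^2 - 135*x - 162
which factors as (x - 6)*(x + 3)^3. The eigenvalues (with algebraic multiplicities) are λ = -3 with multiplicity 3, λ = 6 with multiplicity 1.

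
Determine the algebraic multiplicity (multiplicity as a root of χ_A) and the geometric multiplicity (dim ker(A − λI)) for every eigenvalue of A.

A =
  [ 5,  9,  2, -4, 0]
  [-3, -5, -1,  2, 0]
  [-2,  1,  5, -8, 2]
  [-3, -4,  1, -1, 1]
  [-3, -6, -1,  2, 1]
λ = 1: alg = 5, geom = 2

Step 1 — factor the characteristic polynomial to read off the algebraic multiplicities:
  χ_A(x) = (x - 1)^5

Step 2 — compute geometric multiplicities via the rank-nullity identity g(λ) = n − rank(A − λI):
  rank(A − (1)·I) = 3, so dim ker(A − (1)·I) = n − 3 = 2

Summary:
  λ = 1: algebraic multiplicity = 5, geometric multiplicity = 2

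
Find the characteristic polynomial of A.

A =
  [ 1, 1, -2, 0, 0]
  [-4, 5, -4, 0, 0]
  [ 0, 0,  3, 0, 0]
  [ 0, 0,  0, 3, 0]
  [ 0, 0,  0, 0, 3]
x^5 - 15*x^4 + 90*x^3 - 270*x^2 + 405*x - 243

Expanding det(x·I − A) (e.g. by cofactor expansion or by noting that A is similar to its Jordan form J, which has the same characteristic polynomial as A) gives
  χ_A(x) = x^5 - 15*x^4 + 90*x^3 - 270*x^2 + 405*x - 243
which factors as (x - 3)^5. The eigenvalues (with algebraic multiplicities) are λ = 3 with multiplicity 5.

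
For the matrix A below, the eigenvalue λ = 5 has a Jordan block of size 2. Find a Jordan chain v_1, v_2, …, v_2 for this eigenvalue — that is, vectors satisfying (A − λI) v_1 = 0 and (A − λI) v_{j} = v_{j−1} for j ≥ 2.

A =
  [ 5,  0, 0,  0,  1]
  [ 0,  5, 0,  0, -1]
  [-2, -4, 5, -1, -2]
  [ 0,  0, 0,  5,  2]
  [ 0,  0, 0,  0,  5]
A Jordan chain for λ = 5 of length 2:
v_1 = (0, 0, -2, 0, 0)ᵀ
v_2 = (1, 0, 0, 0, 0)ᵀ

Let N = A − (5)·I. We want v_2 with N^2 v_2 = 0 but N^1 v_2 ≠ 0; then v_{j-1} := N · v_j for j = 2, …, 2.

Pick v_2 = (1, 0, 0, 0, 0)ᵀ.
Then v_1 = N · v_2 = (0, 0, -2, 0, 0)ᵀ.

Sanity check: (A − (5)·I) v_1 = (0, 0, 0, 0, 0)ᵀ = 0. ✓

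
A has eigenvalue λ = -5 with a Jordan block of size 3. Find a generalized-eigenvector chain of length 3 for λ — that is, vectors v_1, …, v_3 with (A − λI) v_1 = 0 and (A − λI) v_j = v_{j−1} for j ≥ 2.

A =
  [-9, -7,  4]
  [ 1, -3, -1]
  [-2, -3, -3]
A Jordan chain for λ = -5 of length 3:
v_1 = (1, 0, 1)ᵀ
v_2 = (-4, 1, -2)ᵀ
v_3 = (1, 0, 0)ᵀ

Let N = A − (-5)·I. We want v_3 with N^3 v_3 = 0 but N^2 v_3 ≠ 0; then v_{j-1} := N · v_j for j = 3, …, 2.

Pick v_3 = (1, 0, 0)ᵀ.
Then v_2 = N · v_3 = (-4, 1, -2)ᵀ.
Then v_1 = N · v_2 = (1, 0, 1)ᵀ.

Sanity check: (A − (-5)·I) v_1 = (0, 0, 0)ᵀ = 0. ✓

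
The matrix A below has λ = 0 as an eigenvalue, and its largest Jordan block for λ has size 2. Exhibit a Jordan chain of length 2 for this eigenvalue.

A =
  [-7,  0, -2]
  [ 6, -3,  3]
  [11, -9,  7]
A Jordan chain for λ = 0 of length 2:
v_1 = (-14, 21, 49)ᵀ
v_2 = (2, -3, 0)ᵀ

Let N = A − (0)·I. We want v_2 with N^2 v_2 = 0 but N^1 v_2 ≠ 0; then v_{j-1} := N · v_j for j = 2, …, 2.

Pick v_2 = (2, -3, 0)ᵀ.
Then v_1 = N · v_2 = (-14, 21, 49)ᵀ.

Sanity check: (A − (0)·I) v_1 = (0, 0, 0)ᵀ = 0. ✓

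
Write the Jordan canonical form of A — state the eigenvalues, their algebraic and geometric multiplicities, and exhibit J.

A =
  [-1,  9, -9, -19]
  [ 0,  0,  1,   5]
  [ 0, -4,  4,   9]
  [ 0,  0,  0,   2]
J_1(-1) ⊕ J_3(2)

The characteristic polynomial is
  det(x·I − A) = x^4 - 5*x^3 + 6*x^2 + 4*x - 8 = (x - 2)^3*(x + 1)

Eigenvalues and multiplicities (the geometric multiplicity of λ is n − rank(A − λI), which equals the number of Jordan blocks for λ):
  λ = -1: algebraic multiplicity = 1, geometric multiplicity = 1
  λ = 2: algebraic multiplicity = 3, geometric multiplicity = 1

Determining the block sizes for each eigenvalue:
  λ = -1: one block (gm = 1), so the single block has size am = 1 → block sizes [1]
  λ = 2: one block (gm = 1), so the single block has size am = 3 → block sizes [3]

Assembling the blocks gives a Jordan form
J =
  [-1, 0, 0, 0]
  [ 0, 2, 1, 0]
  [ 0, 0, 2, 1]
  [ 0, 0, 0, 2]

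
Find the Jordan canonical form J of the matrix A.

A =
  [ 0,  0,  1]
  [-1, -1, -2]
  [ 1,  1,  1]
J_3(0)

The characteristic polynomial is
  det(x·I − A) = x^3

Eigenvalues and multiplicities (the geometric multiplicity of λ is n − rank(A − λI), which equals the number of Jordan blocks for λ):
  λ = 0: algebraic multiplicity = 3, geometric multiplicity = 1

Determining the block sizes for each eigenvalue:
  λ = 0: one block (gm = 1), so the single block has size am = 3 → block sizes [3]

Assembling the blocks gives a Jordan form
J =
  [0, 1, 0]
  [0, 0, 1]
  [0, 0, 0]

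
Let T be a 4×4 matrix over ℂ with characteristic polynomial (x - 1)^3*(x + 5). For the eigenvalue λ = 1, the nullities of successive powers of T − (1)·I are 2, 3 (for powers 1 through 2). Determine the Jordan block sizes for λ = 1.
Block sizes for λ = 1: [2, 1]

From the dimensions of kernels of powers, the number of Jordan blocks of size at least j is d_j − d_{j−1} where d_j = dim ker(N^j) (with d_0 = 0). Computing the differences gives [2, 1].
The number of blocks of size exactly k is (#blocks of size ≥ k) − (#blocks of size ≥ k + 1), so the partition is: 1 block(s) of size 1, 1 block(s) of size 2.
In nonincreasing order the block sizes are [2, 1].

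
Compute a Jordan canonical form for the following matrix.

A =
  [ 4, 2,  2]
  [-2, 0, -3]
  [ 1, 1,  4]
J_1(2) ⊕ J_2(3)

The characteristic polynomial is
  det(x·I − A) = x^3 - 8*x^2 + 21*x - 18 = (x - 3)^2*(x - 2)

Eigenvalues and multiplicities (the geometric multiplicity of λ is n − rank(A − λI), which equals the number of Jordan blocks for λ):
  λ = 2: algebraic multiplicity = 1, geometric multiplicity = 1
  λ = 3: algebraic multiplicity = 2, geometric multiplicity = 1

Determining the block sizes for each eigenvalue:
  λ = 2: one block (gm = 1), so the single block has size am = 1 → block sizes [1]
  λ = 3: one block (gm = 1), so the single block has size am = 2 → block sizes [2]

Assembling the blocks gives a Jordan form
J =
  [2, 0, 0]
  [0, 3, 1]
  [0, 0, 3]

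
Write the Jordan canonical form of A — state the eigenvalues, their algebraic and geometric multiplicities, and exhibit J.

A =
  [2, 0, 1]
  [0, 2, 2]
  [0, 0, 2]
J_2(2) ⊕ J_1(2)

The characteristic polynomial is
  det(x·I − A) = x^3 - 6*x^2 + 12*x - 8 = (x - 2)^3

Eigenvalues and multiplicities (the geometric multiplicity of λ is n − rank(A − λI), which equals the number of Jordan blocks for λ):
  λ = 2: algebraic multiplicity = 3, geometric multiplicity = 2

Determining the block sizes for each eigenvalue:
  λ = 2: 2 blocks summing to 3 forces exactly one block of size 2 and the rest size 1 → block sizes [2, 1]

Assembling the blocks gives a Jordan form
J =
  [2, 1, 0]
  [0, 2, 0]
  [0, 0, 2]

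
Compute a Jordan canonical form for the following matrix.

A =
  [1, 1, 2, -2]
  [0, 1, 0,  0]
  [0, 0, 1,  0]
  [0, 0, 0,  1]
J_2(1) ⊕ J_1(1) ⊕ J_1(1)

The characteristic polynomial is
  det(x·I − A) = x^4 - 4*x^3 + 6*x^2 - 4*x + 1 = (x - 1)^4

Eigenvalues and multiplicities (the geometric multiplicity of λ is n − rank(A − λI), which equals the number of Jordan blocks for λ):
  λ = 1: algebraic multiplicity = 4, geometric multiplicity = 3

Determining the block sizes for each eigenvalue:
  λ = 1: 3 blocks summing to 4 forces exactly one block of size 2 and the rest size 1 → block sizes [2, 1, 1]

Assembling the blocks gives a Jordan form
J =
  [1, 1, 0, 0]
  [0, 1, 0, 0]
  [0, 0, 1, 0]
  [0, 0, 0, 1]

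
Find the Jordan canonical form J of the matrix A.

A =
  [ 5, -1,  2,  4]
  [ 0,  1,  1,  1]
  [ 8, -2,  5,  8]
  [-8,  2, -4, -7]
J_3(1) ⊕ J_1(1)

The characteristic polynomial is
  det(x·I − A) = x^4 - 4*x^3 + 6*x^2 - 4*x + 1 = (x - 1)^4

Eigenvalues and multiplicities (the geometric multiplicity of λ is n − rank(A − λI), which equals the number of Jordan blocks for λ):
  λ = 1: algebraic multiplicity = 4, geometric multiplicity = 2

Determining the block sizes for each eigenvalue:
  λ = 1: with am = 4 and gm = 2, the partition is not yet determined (e.g. several partitions of 4 into 2 parts exist). Let N = A − (1)·I. Computing rank(N^1) = 2, rank(N^2) = 1, rank(N^3) = 0; the number of blocks of size ≥ j is rank(N^{j−1}) − rank(N^j), giving [2, 1, 1]. So we have 1 block(s) of size 3, 1 block(s) of size 1 → block sizes [3, 1]

Assembling the blocks gives a Jordan form
J =
  [1, 1, 0, 0]
  [0, 1, 1, 0]
  [0, 0, 1, 0]
  [0, 0, 0, 1]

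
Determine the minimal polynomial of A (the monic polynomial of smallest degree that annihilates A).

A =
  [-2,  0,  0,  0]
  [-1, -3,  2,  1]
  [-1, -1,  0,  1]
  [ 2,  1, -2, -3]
x^3 + 6*x^2 + 12*x + 8

The characteristic polynomial is χ_A(x) = (x + 2)^4, so the eigenvalues are known. The minimal polynomial is
  m_A(x) = Π_λ (x − λ)^{k_λ}
where k_λ is the size of the *largest* Jordan block for λ (equivalently, the smallest k with (A − λI)^k v = 0 for every generalised eigenvector v of λ).

  λ = -2: largest Jordan block has size 3, contributing (x + 2)^3

So m_A(x) = (x + 2)^3 = x^3 + 6*x^2 + 12*x + 8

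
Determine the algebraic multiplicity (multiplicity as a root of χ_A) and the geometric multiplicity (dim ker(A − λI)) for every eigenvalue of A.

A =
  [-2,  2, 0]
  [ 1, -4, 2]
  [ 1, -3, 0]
λ = -2: alg = 3, geom = 1

Step 1 — factor the characteristic polynomial to read off the algebraic multiplicities:
  χ_A(x) = (x + 2)^3

Step 2 — compute geometric multiplicities via the rank-nullity identity g(λ) = n − rank(A − λI):
  rank(A − (-2)·I) = 2, so dim ker(A − (-2)·I) = n − 2 = 1

Summary:
  λ = -2: algebraic multiplicity = 3, geometric multiplicity = 1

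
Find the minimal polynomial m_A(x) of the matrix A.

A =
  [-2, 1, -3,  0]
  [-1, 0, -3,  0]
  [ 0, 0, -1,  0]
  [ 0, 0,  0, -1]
x^2 + 2*x + 1

The characteristic polynomial is χ_A(x) = (x + 1)^4, so the eigenvalues are known. The minimal polynomial is
  m_A(x) = Π_λ (x − λ)^{k_λ}
where k_λ is the size of the *largest* Jordan block for λ (equivalently, the smallest k with (A − λI)^k v = 0 for every generalised eigenvector v of λ).

  λ = -1: largest Jordan block has size 2, contributing (x + 1)^2

So m_A(x) = (x + 1)^2 = x^2 + 2*x + 1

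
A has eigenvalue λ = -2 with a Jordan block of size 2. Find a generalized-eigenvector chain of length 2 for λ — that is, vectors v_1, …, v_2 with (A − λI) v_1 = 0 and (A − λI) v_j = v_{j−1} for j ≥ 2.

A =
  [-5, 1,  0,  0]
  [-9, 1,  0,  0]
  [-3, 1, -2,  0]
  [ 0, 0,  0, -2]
A Jordan chain for λ = -2 of length 2:
v_1 = (-3, -9, -3, 0)ᵀ
v_2 = (1, 0, 0, 0)ᵀ

Let N = A − (-2)·I. We want v_2 with N^2 v_2 = 0 but N^1 v_2 ≠ 0; then v_{j-1} := N · v_j for j = 2, …, 2.

Pick v_2 = (1, 0, 0, 0)ᵀ.
Then v_1 = N · v_2 = (-3, -9, -3, 0)ᵀ.

Sanity check: (A − (-2)·I) v_1 = (0, 0, 0, 0)ᵀ = 0. ✓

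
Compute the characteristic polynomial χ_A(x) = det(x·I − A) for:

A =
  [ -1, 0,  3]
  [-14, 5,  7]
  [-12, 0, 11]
x^3 - 15*x^2 + 75*x - 125

Expanding det(x·I − A) (e.g. by cofactor expansion or by noting that A is similar to its Jordan form J, which has the same characteristic polynomial as A) gives
  χ_A(x) = x^3 - 15*x^2 + 75*x - 125
which factors as (x - 5)^3. The eigenvalues (with algebraic multiplicities) are λ = 5 with multiplicity 3.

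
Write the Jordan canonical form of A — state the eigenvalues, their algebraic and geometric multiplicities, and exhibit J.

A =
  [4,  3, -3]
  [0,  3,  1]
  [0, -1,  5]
J_2(4) ⊕ J_1(4)

The characteristic polynomial is
  det(x·I − A) = x^3 - 12*x^2 + 48*x - 64 = (x - 4)^3

Eigenvalues and multiplicities (the geometric multiplicity of λ is n − rank(A − λI), which equals the number of Jordan blocks for λ):
  λ = 4: algebraic multiplicity = 3, geometric multiplicity = 2

Determining the block sizes for each eigenvalue:
  λ = 4: 2 blocks summing to 3 forces exactly one block of size 2 and the rest size 1 → block sizes [2, 1]

Assembling the blocks gives a Jordan form
J =
  [4, 1, 0]
  [0, 4, 0]
  [0, 0, 4]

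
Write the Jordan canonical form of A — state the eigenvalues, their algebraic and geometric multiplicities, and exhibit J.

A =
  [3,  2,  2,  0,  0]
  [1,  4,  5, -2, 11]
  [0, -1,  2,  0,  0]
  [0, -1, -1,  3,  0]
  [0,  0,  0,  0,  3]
J_3(3) ⊕ J_1(3) ⊕ J_1(3)

The characteristic polynomial is
  det(x·I − A) = x^5 - 15*x^4 + 90*x^3 - 270*x^2 + 405*x - 243 = (x - 3)^5

Eigenvalues and multiplicities (the geometric multiplicity of λ is n − rank(A − λI), which equals the number of Jordan blocks for λ):
  λ = 3: algebraic multiplicity = 5, geometric multiplicity = 3

Determining the block sizes for each eigenvalue:
  λ = 3: with am = 5 and gm = 3, the partition is not yet determined (e.g. several partitions of 5 into 3 parts exist). Let N = A − (3)·I. Computing rank(N^1) = 2, rank(N^2) = 1, rank(N^3) = 0; the number of blocks of size ≥ j is rank(N^{j−1}) − rank(N^j), giving [3, 1, 1]. So we have 1 block(s) of size 3, 2 block(s) of size 1 → block sizes [3, 1, 1]

Assembling the blocks gives a Jordan form
J =
  [3, 1, 0, 0, 0]
  [0, 3, 1, 0, 0]
  [0, 0, 3, 0, 0]
  [0, 0, 0, 3, 0]
  [0, 0, 0, 0, 3]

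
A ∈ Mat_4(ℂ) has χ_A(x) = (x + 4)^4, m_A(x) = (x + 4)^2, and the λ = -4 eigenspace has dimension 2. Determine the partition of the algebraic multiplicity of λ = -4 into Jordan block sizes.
Block sizes for λ = -4: [2, 2]

Step 1 — from the characteristic polynomial, algebraic multiplicity of λ = -4 is 4. From dim ker(A − (-4)·I) = 2, there are exactly 2 Jordan blocks for λ = -4.
Step 2 — from the minimal polynomial, the factor (x + 4)^2 tells us the largest block for λ = -4 has size 2.
Step 3 — with total size 4, 2 blocks, and largest block 2, the block sizes (in nonincreasing order) are [2, 2].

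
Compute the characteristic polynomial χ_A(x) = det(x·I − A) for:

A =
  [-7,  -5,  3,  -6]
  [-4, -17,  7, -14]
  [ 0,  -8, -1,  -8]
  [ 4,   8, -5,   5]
x^4 + 20*x^3 + 150*x^2 + 500*x + 625

Expanding det(x·I − A) (e.g. by cofactor expansion or by noting that A is similar to its Jordan form J, which has the same characteristic polynomial as A) gives
  χ_A(x) = x^4 + 20*x^3 + 150*x^2 + 500*x + 625
which factors as (x + 5)^4. The eigenvalues (with algebraic multiplicities) are λ = -5 with multiplicity 4.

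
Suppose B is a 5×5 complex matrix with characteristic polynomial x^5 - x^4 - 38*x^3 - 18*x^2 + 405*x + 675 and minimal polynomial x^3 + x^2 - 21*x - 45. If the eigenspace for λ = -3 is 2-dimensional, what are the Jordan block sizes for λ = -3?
Block sizes for λ = -3: [2, 1]

Step 1 — from the characteristic polynomial, algebraic multiplicity of λ = -3 is 3. From dim ker(B − (-3)·I) = 2, there are exactly 2 Jordan blocks for λ = -3.
Step 2 — from the minimal polynomial, the factor (x + 3)^2 tells us the largest block for λ = -3 has size 2.
Step 3 — with total size 3, 2 blocks, and largest block 2, the block sizes (in nonincreasing order) are [2, 1].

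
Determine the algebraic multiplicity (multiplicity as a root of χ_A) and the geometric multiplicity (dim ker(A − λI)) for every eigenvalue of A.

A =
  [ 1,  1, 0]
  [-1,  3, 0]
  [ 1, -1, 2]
λ = 2: alg = 3, geom = 2

Step 1 — factor the characteristic polynomial to read off the algebraic multiplicities:
  χ_A(x) = (x - 2)^3

Step 2 — compute geometric multiplicities via the rank-nullity identity g(λ) = n − rank(A − λI):
  rank(A − (2)·I) = 1, so dim ker(A − (2)·I) = n − 1 = 2

Summary:
  λ = 2: algebraic multiplicity = 3, geometric multiplicity = 2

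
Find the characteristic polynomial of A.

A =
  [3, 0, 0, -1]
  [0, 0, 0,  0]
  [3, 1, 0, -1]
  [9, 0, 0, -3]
x^4

Expanding det(x·I − A) (e.g. by cofactor expansion or by noting that A is similar to its Jordan form J, which has the same characteristic polynomial as A) gives
  χ_A(x) = x^4
which factors as x^4. The eigenvalues (with algebraic multiplicities) are λ = 0 with multiplicity 4.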